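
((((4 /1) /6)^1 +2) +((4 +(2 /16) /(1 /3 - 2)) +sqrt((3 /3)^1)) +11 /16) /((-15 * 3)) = -1987 /10800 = -0.18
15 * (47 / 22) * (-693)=-22207.50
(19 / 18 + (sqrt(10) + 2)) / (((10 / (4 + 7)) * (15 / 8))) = 242 / 135 + 44 * sqrt(10) / 75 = 3.65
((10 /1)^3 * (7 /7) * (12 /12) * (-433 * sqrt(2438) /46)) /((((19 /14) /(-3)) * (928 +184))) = 1136625 * sqrt(2438) /60743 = 923.93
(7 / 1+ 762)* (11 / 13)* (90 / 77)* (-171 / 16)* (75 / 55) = -88761825 / 8008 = -11084.14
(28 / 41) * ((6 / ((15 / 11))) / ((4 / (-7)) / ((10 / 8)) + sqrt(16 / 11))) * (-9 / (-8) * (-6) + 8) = 59290 / 43009 + 94325 * sqrt(11) / 86018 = 5.02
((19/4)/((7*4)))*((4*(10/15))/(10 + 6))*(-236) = -1121/168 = -6.67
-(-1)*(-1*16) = -16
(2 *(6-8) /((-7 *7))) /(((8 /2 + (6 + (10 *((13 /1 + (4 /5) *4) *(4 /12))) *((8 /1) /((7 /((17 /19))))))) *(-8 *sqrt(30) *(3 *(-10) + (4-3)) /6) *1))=19 *sqrt(30) /17608220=0.00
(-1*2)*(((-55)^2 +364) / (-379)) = 6778 / 379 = 17.88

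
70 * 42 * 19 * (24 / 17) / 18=74480 / 17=4381.18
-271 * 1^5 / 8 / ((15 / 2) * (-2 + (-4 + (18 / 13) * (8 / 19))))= 66937 / 80280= 0.83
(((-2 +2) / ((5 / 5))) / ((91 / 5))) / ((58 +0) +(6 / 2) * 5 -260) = 0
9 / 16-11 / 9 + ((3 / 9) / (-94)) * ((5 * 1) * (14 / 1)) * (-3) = 575 / 6768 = 0.08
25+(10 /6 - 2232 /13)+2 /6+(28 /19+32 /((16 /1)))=-34881 /247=-141.22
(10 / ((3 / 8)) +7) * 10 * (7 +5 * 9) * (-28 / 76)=-367640 / 57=-6449.82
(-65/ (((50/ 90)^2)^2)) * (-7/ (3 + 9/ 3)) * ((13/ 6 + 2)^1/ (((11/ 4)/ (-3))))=-3618.49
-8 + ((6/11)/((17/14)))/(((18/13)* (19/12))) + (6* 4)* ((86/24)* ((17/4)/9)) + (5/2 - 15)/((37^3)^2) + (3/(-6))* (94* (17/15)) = -8389292907868744/410221166902965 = -20.45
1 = 1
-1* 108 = -108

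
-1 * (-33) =33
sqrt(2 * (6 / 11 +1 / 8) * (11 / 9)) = sqrt(59) / 6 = 1.28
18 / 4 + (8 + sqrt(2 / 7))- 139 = -125.97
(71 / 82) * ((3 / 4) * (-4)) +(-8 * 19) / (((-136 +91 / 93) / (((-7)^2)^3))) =136370399007 / 1029674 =132440.36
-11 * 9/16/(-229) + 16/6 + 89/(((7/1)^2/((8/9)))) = 6961291/1615824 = 4.31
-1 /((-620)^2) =-1 /384400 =-0.00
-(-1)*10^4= 10000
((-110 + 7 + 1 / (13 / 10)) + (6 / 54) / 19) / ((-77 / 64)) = 14543744 / 171171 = 84.97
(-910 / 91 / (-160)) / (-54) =-1 / 864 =-0.00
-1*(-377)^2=-142129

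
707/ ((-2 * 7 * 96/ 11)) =-1111/ 192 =-5.79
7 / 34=0.21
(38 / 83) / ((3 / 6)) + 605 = 50291 / 83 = 605.92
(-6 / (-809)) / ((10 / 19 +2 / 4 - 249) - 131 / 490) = -13965 / 467424829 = -0.00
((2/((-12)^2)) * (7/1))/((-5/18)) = -7/20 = -0.35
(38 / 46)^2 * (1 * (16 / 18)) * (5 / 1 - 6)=-2888 / 4761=-0.61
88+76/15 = 1396/15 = 93.07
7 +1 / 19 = 134 / 19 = 7.05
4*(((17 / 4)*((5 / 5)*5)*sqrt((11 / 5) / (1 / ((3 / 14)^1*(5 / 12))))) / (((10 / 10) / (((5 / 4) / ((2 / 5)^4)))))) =265625*sqrt(154) / 1792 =1839.46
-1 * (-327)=327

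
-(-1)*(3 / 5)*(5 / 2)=3 / 2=1.50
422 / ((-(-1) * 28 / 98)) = 1477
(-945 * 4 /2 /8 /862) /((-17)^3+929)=315 /4578944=0.00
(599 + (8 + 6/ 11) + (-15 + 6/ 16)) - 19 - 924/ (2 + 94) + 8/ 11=24861/ 44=565.02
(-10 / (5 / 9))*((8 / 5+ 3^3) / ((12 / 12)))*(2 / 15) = -1716 / 25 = -68.64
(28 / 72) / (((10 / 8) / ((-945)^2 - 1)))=12502336 / 45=277829.69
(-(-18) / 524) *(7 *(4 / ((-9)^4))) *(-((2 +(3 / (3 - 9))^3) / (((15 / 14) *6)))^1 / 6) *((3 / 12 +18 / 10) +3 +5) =-3283 / 45839520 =-0.00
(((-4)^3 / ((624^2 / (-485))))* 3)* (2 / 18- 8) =-34435 / 18252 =-1.89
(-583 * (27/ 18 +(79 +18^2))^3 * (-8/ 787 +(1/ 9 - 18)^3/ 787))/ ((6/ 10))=6450126590785381955/ 13769352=468440823561.30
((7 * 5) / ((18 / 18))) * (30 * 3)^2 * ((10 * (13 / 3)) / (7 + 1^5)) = 1535625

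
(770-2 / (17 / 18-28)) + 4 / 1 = 376974 / 487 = 774.07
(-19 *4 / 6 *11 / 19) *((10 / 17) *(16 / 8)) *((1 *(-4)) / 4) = 440 / 51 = 8.63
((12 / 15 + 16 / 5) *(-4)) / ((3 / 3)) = -16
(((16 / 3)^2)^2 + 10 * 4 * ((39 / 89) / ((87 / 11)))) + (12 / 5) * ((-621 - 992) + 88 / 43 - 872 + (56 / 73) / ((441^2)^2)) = -375582070392094210156 / 72959926484218095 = -5147.79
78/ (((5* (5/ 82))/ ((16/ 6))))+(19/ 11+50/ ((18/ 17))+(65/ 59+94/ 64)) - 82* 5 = 1512865447/ 4672800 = 323.76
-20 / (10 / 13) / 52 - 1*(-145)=289 / 2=144.50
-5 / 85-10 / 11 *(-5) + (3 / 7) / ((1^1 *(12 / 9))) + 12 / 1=88007 / 5236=16.81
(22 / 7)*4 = 88 / 7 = 12.57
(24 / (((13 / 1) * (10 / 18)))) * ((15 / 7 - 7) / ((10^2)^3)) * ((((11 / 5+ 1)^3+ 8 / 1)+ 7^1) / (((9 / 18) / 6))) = -1174581 / 126953125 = -0.01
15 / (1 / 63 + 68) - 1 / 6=277 / 5142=0.05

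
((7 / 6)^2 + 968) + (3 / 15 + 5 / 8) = 349267 / 360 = 970.19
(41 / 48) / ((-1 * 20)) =-41 / 960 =-0.04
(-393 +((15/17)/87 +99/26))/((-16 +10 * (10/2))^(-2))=-169610258/377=-449894.58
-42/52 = -21/26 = -0.81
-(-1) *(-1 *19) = -19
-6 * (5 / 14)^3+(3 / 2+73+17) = 91.23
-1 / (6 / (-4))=2 / 3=0.67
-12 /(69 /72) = -288 /23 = -12.52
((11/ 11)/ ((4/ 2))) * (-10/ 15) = -1/ 3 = -0.33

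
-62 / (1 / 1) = -62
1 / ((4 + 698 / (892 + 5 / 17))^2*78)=230098561 / 410462657592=0.00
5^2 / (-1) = -25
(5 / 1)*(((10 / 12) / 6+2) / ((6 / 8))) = 385 / 27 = 14.26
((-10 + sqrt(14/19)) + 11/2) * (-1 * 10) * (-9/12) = -27.31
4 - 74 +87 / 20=-1313 / 20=-65.65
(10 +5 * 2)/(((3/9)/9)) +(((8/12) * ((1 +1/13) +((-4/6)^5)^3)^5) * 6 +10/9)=123502093669756347424507748746613025711153226/225845200410455723892174828671434871259951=546.84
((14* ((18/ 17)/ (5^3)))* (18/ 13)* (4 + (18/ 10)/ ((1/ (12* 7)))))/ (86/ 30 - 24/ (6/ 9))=-1508544/ 1961375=-0.77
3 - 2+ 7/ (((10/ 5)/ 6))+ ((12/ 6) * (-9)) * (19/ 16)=5/ 8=0.62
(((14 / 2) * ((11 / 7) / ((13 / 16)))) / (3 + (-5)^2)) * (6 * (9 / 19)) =2376 / 1729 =1.37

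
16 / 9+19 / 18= 17 / 6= 2.83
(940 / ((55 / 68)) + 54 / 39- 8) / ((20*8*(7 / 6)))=247869 / 40040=6.19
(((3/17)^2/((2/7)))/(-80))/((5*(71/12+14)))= -189/13814200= -0.00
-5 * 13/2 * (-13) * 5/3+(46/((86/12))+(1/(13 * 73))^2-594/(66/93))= -29373101357/232355058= -126.41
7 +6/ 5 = 41/ 5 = 8.20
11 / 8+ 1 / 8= 3 / 2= 1.50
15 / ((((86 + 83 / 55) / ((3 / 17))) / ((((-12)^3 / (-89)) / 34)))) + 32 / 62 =2047013168 / 3837650363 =0.53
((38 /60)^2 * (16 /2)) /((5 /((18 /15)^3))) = 17328 /15625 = 1.11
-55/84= -0.65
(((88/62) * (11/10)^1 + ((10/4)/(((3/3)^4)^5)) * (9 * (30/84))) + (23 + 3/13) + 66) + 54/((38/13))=125744817/1071980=117.30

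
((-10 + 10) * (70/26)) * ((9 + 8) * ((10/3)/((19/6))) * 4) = 0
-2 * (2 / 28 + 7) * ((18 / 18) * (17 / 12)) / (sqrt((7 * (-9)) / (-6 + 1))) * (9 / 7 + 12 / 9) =-10285 * sqrt(35) / 4116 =-14.78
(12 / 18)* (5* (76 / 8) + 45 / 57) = 1835 / 57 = 32.19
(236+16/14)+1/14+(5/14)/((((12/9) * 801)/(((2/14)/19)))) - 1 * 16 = 439910273/1988616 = 221.21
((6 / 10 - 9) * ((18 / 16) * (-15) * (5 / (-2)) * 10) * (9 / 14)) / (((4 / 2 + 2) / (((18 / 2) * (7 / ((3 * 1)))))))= -382725 / 32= -11960.16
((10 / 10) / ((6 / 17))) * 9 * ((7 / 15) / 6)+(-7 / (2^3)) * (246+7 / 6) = -17143 / 80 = -214.29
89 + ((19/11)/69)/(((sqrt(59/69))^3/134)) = 2546* sqrt(4071)/38291 + 89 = 93.24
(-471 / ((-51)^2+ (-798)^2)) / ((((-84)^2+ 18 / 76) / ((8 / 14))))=-23864 / 400045656465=-0.00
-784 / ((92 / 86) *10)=-8428 / 115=-73.29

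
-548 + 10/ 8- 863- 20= -5719/ 4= -1429.75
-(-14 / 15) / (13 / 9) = 42 / 65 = 0.65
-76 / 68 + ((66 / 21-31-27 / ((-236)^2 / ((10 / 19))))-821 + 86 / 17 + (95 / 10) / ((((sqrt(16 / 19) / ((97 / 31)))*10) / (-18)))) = -53199582105 / 62964328-16587*sqrt(19) / 1240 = -903.22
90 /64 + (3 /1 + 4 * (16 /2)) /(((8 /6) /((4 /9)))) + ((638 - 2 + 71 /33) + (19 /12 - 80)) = 572.81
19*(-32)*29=-17632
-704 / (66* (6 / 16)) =-28.44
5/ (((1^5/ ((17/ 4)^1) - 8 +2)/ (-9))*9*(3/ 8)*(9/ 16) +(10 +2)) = 0.38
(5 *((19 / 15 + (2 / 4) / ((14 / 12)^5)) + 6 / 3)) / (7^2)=881863 / 2470629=0.36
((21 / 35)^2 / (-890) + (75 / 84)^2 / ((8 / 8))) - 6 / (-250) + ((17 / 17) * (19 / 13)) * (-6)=-36049679 / 4535440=-7.95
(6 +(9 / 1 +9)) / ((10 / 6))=72 / 5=14.40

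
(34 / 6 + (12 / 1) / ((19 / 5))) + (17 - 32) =-352 / 57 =-6.18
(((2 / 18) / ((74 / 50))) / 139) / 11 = 25 / 509157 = 0.00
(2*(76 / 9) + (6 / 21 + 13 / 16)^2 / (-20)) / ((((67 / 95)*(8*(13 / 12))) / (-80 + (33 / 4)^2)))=-32.87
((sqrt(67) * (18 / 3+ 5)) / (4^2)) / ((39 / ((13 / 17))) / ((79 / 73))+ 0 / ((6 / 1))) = 869 * sqrt(67) / 59568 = 0.12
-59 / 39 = -1.51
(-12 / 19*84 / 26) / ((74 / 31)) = -7812 / 9139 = -0.85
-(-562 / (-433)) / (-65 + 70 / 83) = 46646 / 2305725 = 0.02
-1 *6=-6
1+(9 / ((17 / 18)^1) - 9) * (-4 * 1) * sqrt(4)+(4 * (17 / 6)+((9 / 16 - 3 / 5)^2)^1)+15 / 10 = 3133259 / 326400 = 9.60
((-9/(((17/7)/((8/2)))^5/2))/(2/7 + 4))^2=130622774112681984/50399847511225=2591.73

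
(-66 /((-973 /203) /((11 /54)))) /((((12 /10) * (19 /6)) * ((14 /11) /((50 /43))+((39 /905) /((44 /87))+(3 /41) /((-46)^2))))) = 0.63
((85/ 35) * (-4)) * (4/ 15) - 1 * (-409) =406.41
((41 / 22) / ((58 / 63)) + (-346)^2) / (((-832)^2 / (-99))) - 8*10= -7798680511 / 80297984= -97.12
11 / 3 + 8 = 35 / 3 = 11.67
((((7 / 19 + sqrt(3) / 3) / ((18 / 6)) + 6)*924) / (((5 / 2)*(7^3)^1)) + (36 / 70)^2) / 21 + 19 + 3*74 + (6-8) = 88*sqrt(3) / 15435 + 116976941 / 488775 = 239.34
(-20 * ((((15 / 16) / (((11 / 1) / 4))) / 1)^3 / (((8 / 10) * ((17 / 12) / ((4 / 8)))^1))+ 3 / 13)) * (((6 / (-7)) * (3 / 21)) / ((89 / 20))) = 701016975 / 5131170044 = 0.14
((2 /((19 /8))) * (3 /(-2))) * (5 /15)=-8 /19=-0.42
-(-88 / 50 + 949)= -947.24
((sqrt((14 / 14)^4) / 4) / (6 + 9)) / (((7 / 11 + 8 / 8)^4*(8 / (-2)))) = -14641 / 25194240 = -0.00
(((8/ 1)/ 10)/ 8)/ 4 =1/ 40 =0.02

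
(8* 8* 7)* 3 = 1344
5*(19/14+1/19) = 1875/266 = 7.05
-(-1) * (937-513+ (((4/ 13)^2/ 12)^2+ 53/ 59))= 6443962325/ 15165891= 424.90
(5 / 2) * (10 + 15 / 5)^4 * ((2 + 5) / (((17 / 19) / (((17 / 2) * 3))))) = 56979195 / 4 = 14244798.75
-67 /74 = -0.91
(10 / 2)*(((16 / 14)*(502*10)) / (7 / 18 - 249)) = -144576 / 1253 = -115.38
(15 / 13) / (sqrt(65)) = 3 * sqrt(65) / 169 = 0.14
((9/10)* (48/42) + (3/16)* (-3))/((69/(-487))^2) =6877901/296240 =23.22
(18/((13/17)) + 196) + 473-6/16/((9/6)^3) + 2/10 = 405187/585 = 692.63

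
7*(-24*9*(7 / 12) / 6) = -147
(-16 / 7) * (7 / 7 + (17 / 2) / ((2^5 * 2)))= -145 / 56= -2.59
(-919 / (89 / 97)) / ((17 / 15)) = -1337145 / 1513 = -883.77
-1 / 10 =-0.10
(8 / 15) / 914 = 4 / 6855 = 0.00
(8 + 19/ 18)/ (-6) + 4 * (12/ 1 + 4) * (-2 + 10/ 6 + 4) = 233.16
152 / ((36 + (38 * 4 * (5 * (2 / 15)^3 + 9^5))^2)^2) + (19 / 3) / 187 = 0.03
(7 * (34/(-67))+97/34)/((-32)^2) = -1593/2332672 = -0.00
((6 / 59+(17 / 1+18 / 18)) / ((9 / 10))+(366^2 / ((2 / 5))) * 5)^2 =87841821641064100 / 31329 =2803850159311.31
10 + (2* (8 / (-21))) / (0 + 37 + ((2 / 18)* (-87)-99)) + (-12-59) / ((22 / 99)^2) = -8594991 / 6020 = -1427.74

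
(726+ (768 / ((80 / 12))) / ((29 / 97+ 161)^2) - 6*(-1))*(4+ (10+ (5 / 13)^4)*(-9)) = -551436698600656356 / 8739570177845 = -63096.55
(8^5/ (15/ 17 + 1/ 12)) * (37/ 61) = 247332864/ 12017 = 20581.91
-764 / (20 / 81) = -15471 / 5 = -3094.20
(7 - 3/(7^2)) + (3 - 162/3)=-2159/49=-44.06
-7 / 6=-1.17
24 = 24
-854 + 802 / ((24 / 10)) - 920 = -8639 / 6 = -1439.83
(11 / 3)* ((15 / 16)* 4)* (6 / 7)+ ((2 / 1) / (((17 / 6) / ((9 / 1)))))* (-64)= -93963 / 238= -394.80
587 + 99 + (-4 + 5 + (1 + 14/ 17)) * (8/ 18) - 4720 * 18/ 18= -205670/ 51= -4032.75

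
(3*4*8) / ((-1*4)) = -24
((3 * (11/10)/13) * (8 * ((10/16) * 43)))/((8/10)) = 7095/104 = 68.22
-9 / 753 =-3 / 251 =-0.01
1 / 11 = 0.09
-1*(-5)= 5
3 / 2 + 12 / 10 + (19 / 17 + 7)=10.82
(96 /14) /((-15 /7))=-16 /5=-3.20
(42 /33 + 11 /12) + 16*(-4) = -8159 /132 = -61.81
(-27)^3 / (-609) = 6561 / 203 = 32.32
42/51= 14/17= 0.82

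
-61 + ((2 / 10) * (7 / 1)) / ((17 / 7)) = -60.42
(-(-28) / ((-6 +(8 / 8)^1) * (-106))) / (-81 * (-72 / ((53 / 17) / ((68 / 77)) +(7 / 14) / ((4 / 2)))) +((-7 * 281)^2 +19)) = 3059 / 224120354714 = 0.00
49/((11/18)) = 882/11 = 80.18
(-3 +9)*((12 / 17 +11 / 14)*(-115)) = -122475 / 119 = -1029.20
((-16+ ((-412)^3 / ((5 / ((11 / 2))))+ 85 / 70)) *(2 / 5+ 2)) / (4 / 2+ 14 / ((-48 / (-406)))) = -387717097752 / 252875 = -1533236.17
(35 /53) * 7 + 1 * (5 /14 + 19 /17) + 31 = 467947 /12614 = 37.10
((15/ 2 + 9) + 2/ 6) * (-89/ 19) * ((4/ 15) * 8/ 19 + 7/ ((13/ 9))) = -165136919/ 422370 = -390.98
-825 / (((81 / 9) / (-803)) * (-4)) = -220825 / 12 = -18402.08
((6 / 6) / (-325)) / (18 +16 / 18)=-9 / 55250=-0.00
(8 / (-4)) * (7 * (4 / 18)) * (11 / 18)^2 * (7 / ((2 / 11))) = -65219 / 1458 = -44.73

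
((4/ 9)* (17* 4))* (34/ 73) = 9248/ 657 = 14.08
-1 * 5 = -5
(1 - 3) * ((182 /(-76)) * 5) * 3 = 71.84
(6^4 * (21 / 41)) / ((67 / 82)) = 54432 / 67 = 812.42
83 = 83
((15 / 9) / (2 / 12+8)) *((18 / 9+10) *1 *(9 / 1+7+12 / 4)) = 46.53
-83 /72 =-1.15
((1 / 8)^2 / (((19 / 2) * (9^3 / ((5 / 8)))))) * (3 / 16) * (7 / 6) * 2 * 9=35 / 6303744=0.00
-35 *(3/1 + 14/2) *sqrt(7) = -350 *sqrt(7) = -926.01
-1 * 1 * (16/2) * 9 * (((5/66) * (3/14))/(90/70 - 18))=10/143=0.07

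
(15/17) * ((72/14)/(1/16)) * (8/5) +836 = 113308/119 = 952.17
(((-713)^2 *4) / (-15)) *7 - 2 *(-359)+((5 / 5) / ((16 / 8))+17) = -28446599 / 30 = -948219.97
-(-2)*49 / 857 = 98 / 857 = 0.11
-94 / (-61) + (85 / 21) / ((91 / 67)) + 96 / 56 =726865 / 116571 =6.24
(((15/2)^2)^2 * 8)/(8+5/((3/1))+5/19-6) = 2885625/448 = 6441.13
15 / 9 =5 / 3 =1.67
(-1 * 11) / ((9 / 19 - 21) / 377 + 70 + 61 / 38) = -12122 / 78849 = -0.15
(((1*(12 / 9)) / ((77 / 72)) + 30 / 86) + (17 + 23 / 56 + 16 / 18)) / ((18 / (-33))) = -4742855 / 130032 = -36.47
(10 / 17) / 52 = 5 / 442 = 0.01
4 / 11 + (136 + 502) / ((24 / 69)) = 80723 / 44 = 1834.61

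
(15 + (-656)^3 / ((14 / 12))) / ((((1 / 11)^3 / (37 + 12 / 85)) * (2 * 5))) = -1016757393071871 / 850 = -1196185168319.85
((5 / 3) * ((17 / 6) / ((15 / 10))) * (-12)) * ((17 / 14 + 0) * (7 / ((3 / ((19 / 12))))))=-27455 / 162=-169.48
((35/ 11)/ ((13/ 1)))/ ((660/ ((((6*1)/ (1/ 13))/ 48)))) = 0.00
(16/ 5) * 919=2940.80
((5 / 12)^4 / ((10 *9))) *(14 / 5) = 175 / 186624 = 0.00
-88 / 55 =-8 / 5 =-1.60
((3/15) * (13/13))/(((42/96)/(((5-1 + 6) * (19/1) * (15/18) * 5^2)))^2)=7220000000/441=16371882.09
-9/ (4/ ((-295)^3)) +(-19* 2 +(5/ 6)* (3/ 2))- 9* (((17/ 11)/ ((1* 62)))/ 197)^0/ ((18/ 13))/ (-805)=92998119283/ 1610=57762807.01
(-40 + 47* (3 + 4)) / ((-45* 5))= -289 / 225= -1.28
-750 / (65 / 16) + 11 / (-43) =-103343 / 559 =-184.87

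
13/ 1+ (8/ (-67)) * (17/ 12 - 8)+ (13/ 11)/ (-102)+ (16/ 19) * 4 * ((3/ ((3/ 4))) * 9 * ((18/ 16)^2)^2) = 792289393/ 3808816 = 208.01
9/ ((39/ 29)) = 87/ 13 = 6.69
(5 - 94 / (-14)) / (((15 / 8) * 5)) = 656 / 525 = 1.25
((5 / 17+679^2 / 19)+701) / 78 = 8064215 / 25194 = 320.08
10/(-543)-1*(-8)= 4334/543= 7.98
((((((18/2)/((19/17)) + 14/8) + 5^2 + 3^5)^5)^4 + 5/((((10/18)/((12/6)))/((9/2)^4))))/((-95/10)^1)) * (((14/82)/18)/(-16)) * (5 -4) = 2168188287610252366107925748092361492881500441369706702114987015004160344832851212824103/4636302833159822914705615899085627170226176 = 467654587207485470763029800000000000000000000.00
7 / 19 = 0.37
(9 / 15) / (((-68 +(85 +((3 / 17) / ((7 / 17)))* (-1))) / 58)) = 21 / 10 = 2.10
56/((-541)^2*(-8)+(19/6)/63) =-0.00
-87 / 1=-87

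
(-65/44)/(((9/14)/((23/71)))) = -10465/14058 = -0.74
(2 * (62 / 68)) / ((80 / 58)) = 899 / 680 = 1.32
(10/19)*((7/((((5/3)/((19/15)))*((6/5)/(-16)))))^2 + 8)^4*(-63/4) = -5346748764420990.33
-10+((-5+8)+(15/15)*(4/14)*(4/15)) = -727/105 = -6.92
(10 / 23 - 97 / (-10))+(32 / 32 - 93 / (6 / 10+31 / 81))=-83.50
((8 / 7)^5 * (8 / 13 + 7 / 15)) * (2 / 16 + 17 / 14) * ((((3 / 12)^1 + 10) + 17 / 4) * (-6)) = -375951360 / 1529437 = -245.81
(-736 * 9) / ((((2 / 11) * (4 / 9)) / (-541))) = 44346852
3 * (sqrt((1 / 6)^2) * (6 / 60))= 1 / 20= 0.05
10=10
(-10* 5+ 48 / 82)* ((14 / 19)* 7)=-198548 / 779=-254.88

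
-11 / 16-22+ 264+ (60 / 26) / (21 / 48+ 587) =157257229 / 651664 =241.32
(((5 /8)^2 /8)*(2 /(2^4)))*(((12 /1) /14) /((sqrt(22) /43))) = 3225*sqrt(22) /315392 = 0.05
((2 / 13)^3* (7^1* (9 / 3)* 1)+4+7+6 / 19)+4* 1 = 642519 / 41743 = 15.39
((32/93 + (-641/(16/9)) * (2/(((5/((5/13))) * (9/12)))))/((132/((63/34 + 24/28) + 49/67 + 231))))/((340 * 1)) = -39144817813/101791609920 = -0.38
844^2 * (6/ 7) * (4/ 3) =5698688/ 7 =814098.29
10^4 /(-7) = -10000 /7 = -1428.57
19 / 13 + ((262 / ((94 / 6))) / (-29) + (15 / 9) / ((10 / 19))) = 430735 / 106314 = 4.05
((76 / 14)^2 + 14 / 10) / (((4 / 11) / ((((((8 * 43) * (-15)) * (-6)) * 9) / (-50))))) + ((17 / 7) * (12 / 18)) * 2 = -1738555414 / 3675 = -473076.30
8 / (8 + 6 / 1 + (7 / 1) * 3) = 8 / 35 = 0.23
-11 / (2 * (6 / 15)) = -55 / 4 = -13.75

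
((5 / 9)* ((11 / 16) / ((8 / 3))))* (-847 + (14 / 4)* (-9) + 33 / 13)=-1252625 / 9984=-125.46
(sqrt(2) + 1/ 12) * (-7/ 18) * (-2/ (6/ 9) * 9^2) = 63/ 8 + 189 * sqrt(2)/ 2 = 141.52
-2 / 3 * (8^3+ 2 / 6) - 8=-349.56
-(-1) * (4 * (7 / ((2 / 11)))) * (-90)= -13860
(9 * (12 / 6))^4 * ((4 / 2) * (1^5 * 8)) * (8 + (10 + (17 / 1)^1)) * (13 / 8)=95528160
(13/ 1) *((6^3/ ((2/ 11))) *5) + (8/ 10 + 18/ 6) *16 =386404/ 5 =77280.80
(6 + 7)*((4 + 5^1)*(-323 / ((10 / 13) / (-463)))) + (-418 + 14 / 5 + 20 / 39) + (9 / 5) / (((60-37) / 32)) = 22745990.72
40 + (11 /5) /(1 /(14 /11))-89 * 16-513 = -9471 /5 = -1894.20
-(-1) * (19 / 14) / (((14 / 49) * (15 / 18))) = 57 / 10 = 5.70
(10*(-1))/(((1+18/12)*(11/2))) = -8/11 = -0.73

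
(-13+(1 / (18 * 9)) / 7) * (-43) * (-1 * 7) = -633863 / 162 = -3912.73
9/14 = 0.64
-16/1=-16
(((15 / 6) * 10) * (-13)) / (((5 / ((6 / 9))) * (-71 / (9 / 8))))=195 / 284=0.69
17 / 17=1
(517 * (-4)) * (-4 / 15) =8272 / 15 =551.47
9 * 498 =4482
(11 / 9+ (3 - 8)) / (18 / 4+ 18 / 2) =-68 / 243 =-0.28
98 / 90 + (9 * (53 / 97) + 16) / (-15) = -1334 / 4365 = -0.31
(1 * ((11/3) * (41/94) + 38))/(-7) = -11167/1974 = -5.66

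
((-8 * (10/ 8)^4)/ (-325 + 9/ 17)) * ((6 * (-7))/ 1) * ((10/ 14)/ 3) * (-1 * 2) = 53125/ 44128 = 1.20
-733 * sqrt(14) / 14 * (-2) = 733 * sqrt(14) / 7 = 391.80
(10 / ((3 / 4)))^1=40 / 3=13.33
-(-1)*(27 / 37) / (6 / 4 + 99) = 18 / 2479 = 0.01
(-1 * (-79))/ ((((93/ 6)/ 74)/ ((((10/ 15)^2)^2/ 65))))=187072/ 163215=1.15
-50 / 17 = -2.94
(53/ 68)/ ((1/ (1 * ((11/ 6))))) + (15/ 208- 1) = 5315/ 10608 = 0.50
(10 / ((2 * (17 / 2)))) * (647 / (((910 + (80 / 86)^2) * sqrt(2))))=1196303 * sqrt(2) / 5726246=0.30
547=547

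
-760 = -760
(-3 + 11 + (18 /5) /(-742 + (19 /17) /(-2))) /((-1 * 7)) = -1009268 /883645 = -1.14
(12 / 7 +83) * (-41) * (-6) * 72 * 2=21006432 / 7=3000918.86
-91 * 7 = -637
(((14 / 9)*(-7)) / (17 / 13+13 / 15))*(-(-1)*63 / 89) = -66885 / 18868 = -3.54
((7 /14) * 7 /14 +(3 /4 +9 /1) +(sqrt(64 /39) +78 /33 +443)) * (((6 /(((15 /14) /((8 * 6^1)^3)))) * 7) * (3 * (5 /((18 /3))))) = 28901376 * sqrt(39) /13 +54287622144 /11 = 4949122148.67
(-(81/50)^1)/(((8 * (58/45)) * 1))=-729/4640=-0.16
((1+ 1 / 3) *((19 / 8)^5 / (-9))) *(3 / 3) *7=-17332693 / 221184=-78.36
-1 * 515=-515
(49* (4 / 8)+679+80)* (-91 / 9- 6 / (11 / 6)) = -2076275 / 198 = -10486.24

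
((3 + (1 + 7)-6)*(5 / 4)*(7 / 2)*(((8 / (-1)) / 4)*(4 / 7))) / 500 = -1 / 20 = -0.05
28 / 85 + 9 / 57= 787 / 1615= 0.49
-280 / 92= -70 / 23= -3.04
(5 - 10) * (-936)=4680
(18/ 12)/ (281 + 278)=3/ 1118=0.00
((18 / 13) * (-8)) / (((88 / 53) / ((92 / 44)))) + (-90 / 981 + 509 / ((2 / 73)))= 6366012933 / 342914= 18564.46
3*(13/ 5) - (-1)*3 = 54/ 5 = 10.80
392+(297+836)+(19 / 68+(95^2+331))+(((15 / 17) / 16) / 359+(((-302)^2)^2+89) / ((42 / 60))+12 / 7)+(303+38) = 11883110802.57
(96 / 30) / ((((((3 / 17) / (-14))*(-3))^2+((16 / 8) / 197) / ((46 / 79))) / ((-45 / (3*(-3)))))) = 848.11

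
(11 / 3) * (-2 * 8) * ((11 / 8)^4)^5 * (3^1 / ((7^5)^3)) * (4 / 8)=-7400249944258160101211 / 684195719907129732494362935296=-0.00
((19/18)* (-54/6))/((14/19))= -12.89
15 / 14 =1.07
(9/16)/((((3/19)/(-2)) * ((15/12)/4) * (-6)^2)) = -19/30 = -0.63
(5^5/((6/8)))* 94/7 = 1175000/21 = 55952.38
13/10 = 1.30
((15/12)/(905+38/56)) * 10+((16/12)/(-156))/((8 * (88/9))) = 3177841/232085568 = 0.01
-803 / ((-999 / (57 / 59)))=15257 / 19647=0.78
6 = 6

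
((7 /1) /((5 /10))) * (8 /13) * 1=112 /13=8.62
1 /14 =0.07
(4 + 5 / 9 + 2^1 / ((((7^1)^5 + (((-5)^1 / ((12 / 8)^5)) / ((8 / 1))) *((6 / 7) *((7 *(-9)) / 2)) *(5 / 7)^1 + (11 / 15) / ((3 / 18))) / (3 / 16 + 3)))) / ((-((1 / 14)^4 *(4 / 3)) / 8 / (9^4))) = -36489369805085484 / 5296091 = -6889868358.58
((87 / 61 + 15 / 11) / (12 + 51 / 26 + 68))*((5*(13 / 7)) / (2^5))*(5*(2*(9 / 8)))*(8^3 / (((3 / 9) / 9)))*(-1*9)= -138379363200 / 10009307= -13825.07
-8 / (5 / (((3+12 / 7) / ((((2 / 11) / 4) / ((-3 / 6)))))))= 2904 / 35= 82.97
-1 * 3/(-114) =0.03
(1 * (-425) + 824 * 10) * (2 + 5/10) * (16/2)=156300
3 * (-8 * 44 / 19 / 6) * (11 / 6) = -968 / 57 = -16.98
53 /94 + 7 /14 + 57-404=-16259 /47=-345.94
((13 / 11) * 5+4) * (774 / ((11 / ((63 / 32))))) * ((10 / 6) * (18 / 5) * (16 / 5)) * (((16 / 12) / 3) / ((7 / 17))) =17210664 / 605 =28447.38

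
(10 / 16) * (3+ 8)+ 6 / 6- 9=-9 / 8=-1.12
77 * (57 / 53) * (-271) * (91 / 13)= -8325933 / 53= -157093.08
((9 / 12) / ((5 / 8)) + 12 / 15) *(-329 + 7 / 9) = -5908 / 9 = -656.44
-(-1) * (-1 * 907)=-907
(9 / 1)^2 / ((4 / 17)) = 1377 / 4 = 344.25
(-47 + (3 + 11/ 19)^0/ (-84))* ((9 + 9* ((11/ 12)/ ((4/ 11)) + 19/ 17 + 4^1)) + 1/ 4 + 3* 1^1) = -87000419/ 22848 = -3807.79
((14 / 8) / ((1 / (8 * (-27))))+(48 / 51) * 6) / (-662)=3165 / 5627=0.56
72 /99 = 8 /11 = 0.73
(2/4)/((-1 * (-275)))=1/550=0.00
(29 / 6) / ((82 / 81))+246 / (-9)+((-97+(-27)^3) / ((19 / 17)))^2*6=333784960988461 / 177612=1879292846.14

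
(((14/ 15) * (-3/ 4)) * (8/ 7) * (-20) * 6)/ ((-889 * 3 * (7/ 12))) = -384/ 6223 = -0.06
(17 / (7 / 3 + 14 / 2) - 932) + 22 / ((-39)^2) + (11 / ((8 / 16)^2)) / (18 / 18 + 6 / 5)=-910.16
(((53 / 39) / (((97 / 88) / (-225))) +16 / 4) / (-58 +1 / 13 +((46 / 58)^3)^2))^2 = 2628328586177963297380441561 / 116963235068005882384958089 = 22.47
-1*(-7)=7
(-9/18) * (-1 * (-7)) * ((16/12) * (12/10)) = -28/5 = -5.60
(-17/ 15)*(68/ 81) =-1156/ 1215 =-0.95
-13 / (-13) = 1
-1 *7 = -7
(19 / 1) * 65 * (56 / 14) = 4940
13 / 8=1.62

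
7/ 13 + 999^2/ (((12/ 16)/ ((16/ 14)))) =1520763.97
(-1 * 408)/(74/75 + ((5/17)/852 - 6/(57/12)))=2806999200/1899857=1477.48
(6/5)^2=36/25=1.44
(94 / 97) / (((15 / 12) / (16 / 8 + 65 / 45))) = 11656 / 4365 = 2.67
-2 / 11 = -0.18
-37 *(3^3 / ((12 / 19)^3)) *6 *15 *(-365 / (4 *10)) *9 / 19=394899705 / 256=1542576.97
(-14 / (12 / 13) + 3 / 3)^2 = 200.69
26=26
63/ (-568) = -63/ 568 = -0.11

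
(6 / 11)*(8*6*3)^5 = 371504185344 / 11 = 33773107758.55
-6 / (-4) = 3 / 2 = 1.50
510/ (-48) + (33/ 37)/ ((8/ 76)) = -637/ 296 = -2.15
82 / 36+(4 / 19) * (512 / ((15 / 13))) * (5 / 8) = 20747 / 342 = 60.66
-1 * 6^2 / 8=-9 / 2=-4.50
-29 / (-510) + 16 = 8189 / 510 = 16.06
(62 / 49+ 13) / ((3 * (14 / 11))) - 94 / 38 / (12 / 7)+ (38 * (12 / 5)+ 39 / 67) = 2464615613 / 26198340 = 94.08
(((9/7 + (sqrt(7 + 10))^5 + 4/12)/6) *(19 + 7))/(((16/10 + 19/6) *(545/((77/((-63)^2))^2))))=748/735888321 + 6358 *sqrt(17)/35042301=0.00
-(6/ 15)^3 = -8/ 125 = -0.06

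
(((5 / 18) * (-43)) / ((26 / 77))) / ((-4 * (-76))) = -16555 / 142272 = -0.12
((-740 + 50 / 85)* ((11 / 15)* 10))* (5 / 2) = -230450 / 17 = -13555.88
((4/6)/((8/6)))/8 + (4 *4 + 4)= 321/16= 20.06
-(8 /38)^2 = -16 /361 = -0.04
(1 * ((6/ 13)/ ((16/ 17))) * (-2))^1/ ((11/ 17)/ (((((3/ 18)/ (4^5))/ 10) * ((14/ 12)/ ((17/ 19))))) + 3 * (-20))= -2261/ 70149040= -0.00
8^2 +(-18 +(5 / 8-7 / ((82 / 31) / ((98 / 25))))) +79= 945061 / 8200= 115.25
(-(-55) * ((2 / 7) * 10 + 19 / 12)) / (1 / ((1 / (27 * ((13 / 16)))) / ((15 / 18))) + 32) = 164120 / 33789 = 4.86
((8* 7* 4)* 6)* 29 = 38976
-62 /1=-62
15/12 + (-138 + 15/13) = -7051/52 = -135.60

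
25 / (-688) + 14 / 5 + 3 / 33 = 108017 / 37840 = 2.85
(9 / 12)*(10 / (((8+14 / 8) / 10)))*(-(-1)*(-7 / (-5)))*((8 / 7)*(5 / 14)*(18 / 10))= 720 / 91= 7.91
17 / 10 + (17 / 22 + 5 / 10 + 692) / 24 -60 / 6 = 4529 / 220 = 20.59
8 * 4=32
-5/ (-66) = 5/ 66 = 0.08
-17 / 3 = -5.67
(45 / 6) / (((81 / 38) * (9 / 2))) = 190 / 243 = 0.78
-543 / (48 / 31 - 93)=5611 / 945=5.94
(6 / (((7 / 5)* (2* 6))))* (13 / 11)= 65 / 154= 0.42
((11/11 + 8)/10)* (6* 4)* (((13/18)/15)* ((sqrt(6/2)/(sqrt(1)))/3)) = 26* sqrt(3)/75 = 0.60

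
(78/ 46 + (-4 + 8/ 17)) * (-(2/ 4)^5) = 717/ 12512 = 0.06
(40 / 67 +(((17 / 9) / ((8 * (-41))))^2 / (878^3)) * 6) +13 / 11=1288747083098141441 / 724490160368553216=1.78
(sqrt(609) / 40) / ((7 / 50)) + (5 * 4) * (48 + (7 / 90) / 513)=5 * sqrt(609) / 28 + 4432334 / 4617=964.41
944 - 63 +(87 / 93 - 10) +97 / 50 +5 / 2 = 679191 / 775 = 876.38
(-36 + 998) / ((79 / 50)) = 48100 / 79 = 608.86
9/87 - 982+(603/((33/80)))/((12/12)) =153095/319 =479.92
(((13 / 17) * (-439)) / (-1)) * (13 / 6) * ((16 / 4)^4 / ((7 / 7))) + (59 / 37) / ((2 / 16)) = 351392648 / 1887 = 186217.62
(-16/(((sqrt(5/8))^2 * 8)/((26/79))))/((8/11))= -572/395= -1.45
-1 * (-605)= 605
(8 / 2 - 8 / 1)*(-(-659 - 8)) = -2668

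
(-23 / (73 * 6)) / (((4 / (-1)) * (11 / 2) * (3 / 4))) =23 / 7227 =0.00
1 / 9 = 0.11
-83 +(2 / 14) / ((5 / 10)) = -82.71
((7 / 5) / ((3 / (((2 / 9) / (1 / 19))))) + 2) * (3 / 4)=134 / 45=2.98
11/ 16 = 0.69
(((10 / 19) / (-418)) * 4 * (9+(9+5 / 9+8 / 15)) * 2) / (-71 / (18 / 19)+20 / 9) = 13744 / 5198039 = 0.00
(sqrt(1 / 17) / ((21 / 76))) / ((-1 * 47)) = -76 * sqrt(17) / 16779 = -0.02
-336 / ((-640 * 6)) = 7 / 80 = 0.09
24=24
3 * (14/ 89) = 42/ 89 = 0.47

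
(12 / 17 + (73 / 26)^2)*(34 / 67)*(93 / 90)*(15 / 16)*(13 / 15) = 611971 / 167232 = 3.66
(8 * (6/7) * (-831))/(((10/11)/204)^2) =-50214364992/175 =-286939228.53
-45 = -45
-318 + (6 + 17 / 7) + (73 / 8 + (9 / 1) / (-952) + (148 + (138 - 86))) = -6831 / 68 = -100.46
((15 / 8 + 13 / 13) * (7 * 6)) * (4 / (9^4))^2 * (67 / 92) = 469 / 14348907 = 0.00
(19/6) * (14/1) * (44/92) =1463/69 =21.20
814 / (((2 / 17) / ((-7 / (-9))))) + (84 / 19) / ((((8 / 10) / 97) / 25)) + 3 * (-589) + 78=2923033 / 171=17093.76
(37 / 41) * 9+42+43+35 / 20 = 15559 / 164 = 94.87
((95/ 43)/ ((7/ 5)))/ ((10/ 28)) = 190/ 43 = 4.42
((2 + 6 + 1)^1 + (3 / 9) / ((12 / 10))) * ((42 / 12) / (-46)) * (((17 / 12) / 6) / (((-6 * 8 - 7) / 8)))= 0.02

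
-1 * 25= -25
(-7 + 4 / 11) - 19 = -282 / 11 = -25.64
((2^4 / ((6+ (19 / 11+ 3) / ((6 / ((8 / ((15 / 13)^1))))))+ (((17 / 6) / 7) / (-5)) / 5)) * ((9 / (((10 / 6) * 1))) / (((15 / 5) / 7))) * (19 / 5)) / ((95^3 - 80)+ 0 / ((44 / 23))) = 2949408 / 37779942845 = 0.00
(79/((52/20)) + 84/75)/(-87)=-3413/9425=-0.36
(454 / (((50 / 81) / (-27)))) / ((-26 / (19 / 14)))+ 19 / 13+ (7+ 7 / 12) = 14272259 / 13650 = 1045.59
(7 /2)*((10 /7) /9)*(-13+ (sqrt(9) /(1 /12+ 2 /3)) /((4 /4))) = -5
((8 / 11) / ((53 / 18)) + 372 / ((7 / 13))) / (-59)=-2820396 / 240779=-11.71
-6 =-6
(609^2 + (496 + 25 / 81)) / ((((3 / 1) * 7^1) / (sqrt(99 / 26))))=2148683 * sqrt(286) / 1053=34508.57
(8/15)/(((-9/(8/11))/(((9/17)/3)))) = -64/8415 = -0.01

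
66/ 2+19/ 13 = 448/ 13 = 34.46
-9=-9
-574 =-574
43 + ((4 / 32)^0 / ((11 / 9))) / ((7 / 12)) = 3419 / 77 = 44.40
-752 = -752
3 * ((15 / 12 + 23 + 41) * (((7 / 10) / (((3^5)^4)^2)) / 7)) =29 / 18011356235639894520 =0.00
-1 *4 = -4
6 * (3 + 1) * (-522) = -12528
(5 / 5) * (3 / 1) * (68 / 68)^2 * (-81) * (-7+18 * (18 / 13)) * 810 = -3527799.23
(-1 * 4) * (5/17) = -20/17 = -1.18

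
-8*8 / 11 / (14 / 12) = -384 / 77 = -4.99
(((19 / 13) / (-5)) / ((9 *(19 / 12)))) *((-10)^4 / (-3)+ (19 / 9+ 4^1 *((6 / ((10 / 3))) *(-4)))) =604804 / 8775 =68.92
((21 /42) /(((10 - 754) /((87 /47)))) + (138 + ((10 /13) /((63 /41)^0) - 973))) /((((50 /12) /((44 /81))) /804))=-372655231058 /4261725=-87442.35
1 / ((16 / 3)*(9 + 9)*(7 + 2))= 1 / 864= 0.00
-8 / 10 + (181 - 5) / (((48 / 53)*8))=2819 / 120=23.49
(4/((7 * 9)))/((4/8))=0.13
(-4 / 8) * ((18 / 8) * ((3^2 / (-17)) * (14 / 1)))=567 / 68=8.34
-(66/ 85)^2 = -4356/ 7225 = -0.60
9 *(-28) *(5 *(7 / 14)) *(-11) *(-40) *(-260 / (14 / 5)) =25740000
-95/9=-10.56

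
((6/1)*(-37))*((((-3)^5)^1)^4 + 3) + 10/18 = -6966595239187/9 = -774066137687.44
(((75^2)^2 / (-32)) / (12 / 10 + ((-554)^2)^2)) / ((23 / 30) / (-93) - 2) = 220693359375 / 42223056497079328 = 0.00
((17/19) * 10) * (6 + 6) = 2040/19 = 107.37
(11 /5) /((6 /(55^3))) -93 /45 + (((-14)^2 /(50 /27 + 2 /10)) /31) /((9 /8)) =5238485527 /85870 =61004.84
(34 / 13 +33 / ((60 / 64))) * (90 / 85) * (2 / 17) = 88488 / 18785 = 4.71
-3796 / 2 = -1898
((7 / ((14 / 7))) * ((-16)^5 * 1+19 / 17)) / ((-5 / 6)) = 374341233 / 85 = 4404014.51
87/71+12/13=1983/923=2.15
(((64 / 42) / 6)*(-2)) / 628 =-8 / 9891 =-0.00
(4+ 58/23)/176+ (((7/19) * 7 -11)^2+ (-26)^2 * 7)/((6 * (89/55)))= 96513431345/195087288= 494.72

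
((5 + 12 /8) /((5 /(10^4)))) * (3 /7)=39000 /7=5571.43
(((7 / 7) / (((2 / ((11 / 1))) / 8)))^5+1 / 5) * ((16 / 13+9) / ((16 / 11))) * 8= 92797090771 / 10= 9279709077.10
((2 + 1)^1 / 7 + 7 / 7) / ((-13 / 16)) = -160 / 91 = -1.76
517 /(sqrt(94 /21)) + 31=31 + 11 * sqrt(1974) /2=275.36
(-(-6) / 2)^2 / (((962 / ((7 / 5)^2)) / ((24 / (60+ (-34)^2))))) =1323 / 3655600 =0.00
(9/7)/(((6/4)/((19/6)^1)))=19/7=2.71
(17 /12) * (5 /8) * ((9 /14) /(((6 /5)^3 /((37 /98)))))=393125 /3161088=0.12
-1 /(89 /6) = -6 /89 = -0.07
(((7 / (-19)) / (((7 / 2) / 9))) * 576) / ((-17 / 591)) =6127488 / 323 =18970.55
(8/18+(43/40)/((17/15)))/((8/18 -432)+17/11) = -18755/5789656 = -0.00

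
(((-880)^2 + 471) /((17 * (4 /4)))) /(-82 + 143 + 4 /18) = 744.51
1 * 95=95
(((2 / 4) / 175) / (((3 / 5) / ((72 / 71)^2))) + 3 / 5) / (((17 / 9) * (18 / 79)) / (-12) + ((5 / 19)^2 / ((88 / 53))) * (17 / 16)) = 2571309544320 / 35921354399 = 71.58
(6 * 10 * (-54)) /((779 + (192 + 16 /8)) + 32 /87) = -3.33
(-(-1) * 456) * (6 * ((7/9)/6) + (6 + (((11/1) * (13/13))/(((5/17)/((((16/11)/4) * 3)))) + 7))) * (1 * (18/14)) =1119936/35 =31998.17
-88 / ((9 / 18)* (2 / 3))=-264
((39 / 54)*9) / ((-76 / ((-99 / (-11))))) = -117 / 152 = -0.77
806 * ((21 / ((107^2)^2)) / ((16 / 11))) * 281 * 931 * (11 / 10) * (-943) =-252625627232979 / 10486368080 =-24090.86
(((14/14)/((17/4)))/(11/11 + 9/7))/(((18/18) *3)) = 7/204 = 0.03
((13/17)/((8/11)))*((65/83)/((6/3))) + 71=1612191/22576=71.41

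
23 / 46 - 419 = -837 / 2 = -418.50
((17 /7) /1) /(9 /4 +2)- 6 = -38 /7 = -5.43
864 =864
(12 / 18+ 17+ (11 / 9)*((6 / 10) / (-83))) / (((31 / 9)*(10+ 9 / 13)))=857376 / 1788235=0.48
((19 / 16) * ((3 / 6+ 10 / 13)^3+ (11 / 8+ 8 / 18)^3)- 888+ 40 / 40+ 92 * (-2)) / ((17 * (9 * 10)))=-2785252829807 / 4014846590976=-0.69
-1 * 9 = -9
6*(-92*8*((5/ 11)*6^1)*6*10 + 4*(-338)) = -8038032/ 11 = -730730.18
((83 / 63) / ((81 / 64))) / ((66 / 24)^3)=339968 / 6792093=0.05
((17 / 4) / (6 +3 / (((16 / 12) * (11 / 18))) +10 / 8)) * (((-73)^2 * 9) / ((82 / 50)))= 224217675 / 19721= 11369.49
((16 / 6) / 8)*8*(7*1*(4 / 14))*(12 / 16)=4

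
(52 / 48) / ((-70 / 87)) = -377 / 280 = -1.35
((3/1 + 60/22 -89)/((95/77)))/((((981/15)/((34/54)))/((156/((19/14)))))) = -79354912/1062423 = -74.69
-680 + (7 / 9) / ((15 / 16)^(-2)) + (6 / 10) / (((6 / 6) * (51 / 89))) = -14759141 / 21760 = -678.27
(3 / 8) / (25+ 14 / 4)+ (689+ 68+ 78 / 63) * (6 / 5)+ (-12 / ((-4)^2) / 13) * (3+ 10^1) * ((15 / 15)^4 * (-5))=1215153 / 1330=913.65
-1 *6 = -6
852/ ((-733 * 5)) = -852/ 3665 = -0.23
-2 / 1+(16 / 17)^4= -101506 / 83521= -1.22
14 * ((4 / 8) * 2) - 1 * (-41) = 55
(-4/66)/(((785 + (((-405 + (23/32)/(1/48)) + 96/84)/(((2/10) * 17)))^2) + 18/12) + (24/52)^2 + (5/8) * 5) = -38291344/7955262680343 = -0.00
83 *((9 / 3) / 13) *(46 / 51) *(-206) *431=-338984948 / 221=-1533868.54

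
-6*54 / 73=-324 / 73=-4.44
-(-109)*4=436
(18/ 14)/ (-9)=-1/ 7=-0.14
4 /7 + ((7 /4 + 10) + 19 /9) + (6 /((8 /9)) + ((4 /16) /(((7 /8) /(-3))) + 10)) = 3821 /126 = 30.33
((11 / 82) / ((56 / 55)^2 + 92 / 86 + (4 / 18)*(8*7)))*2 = 12877425 / 698409662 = 0.02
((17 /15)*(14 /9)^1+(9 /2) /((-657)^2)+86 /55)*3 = 10530137 /1055142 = 9.98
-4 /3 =-1.33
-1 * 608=-608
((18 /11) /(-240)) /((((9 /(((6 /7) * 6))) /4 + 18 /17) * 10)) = -51 /111925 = -0.00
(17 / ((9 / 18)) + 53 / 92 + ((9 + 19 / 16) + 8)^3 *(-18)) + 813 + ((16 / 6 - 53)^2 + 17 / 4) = -44473226525 / 423936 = -104905.52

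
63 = 63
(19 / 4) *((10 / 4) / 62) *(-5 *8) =-475 / 62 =-7.66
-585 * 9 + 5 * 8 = -5225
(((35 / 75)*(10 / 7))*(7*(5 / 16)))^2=1225 / 576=2.13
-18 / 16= -9 / 8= -1.12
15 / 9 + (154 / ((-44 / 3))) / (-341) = 3473 / 2046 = 1.70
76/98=38/49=0.78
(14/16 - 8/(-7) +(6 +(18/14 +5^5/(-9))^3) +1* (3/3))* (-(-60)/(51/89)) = -36851972894293315/8501598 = -4334711297.13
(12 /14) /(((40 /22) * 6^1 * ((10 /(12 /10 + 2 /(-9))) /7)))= 121 /2250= 0.05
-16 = -16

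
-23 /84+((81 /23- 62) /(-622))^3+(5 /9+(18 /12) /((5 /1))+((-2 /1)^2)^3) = 64.58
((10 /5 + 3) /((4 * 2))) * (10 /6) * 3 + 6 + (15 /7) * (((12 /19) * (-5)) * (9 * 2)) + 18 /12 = -118295 /1064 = -111.18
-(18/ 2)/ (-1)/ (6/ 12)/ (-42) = -3/ 7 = -0.43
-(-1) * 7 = 7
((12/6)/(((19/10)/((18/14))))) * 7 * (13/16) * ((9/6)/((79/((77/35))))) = 3861/12008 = 0.32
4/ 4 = 1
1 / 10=0.10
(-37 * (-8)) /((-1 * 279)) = -296 /279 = -1.06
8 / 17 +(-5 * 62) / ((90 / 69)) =-12097 / 51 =-237.20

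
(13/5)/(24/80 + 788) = 26/7883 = 0.00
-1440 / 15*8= -768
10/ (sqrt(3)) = 5.77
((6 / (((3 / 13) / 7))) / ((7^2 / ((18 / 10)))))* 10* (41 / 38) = 9594 / 133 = 72.14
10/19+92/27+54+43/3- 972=-461563/513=-899.73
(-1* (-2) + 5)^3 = 343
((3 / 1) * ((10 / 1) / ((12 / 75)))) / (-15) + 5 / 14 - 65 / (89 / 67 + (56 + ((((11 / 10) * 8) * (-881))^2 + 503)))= -8557659167595 / 704748339274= -12.14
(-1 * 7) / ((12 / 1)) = -7 / 12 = -0.58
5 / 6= 0.83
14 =14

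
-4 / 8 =-1 / 2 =-0.50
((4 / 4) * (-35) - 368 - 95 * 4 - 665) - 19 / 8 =-1450.38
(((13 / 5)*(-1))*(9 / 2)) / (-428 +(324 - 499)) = 13 / 670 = 0.02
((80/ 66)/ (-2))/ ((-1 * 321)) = 20/ 10593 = 0.00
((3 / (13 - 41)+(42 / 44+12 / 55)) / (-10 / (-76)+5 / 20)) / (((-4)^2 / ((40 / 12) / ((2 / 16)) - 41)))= -446899 / 178640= -2.50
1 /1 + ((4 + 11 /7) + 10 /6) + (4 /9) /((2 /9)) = 215 /21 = 10.24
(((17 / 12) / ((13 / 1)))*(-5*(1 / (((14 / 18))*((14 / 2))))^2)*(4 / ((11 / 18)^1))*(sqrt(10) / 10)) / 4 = -4131*sqrt(10) / 1373372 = -0.01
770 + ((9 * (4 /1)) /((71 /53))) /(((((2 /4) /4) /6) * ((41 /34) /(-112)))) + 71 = -346303721 /2911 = -118963.83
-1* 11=-11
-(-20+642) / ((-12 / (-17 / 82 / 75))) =-5287 / 36900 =-0.14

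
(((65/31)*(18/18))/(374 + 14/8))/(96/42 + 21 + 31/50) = 91000/389843631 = 0.00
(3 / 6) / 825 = 1 / 1650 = 0.00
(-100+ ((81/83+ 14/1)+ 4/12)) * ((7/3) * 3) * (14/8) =-258328/249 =-1037.46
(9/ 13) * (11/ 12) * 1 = 33/ 52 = 0.63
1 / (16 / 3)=3 / 16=0.19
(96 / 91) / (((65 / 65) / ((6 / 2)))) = 3.16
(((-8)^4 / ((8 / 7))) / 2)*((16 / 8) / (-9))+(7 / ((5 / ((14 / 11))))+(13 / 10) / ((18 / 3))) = -784523 / 1980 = -396.22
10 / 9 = 1.11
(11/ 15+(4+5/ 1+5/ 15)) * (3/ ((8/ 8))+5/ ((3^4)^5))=1579513334408/ 52301766015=30.20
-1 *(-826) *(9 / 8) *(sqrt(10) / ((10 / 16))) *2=9403.35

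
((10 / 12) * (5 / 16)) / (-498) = -25 / 47808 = -0.00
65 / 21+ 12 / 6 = 107 / 21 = 5.10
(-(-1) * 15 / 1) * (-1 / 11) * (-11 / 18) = 5 / 6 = 0.83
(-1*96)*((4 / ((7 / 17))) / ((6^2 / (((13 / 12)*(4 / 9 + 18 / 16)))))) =-44.04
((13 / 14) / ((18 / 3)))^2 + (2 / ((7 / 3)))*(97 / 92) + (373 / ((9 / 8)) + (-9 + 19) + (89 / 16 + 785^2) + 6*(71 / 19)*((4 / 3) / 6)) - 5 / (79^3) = 52075904560875579 / 84459552856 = 616578.03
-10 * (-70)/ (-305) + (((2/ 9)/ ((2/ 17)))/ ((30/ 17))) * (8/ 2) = 16358/ 8235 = 1.99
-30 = -30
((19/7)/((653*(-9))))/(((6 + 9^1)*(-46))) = 19/28385910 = 0.00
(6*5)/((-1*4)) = -15/2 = -7.50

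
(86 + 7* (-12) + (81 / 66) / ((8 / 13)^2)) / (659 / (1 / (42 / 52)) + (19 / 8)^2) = 95927 / 9845902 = 0.01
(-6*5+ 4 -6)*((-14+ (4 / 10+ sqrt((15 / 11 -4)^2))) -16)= 47456 / 55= 862.84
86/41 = 2.10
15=15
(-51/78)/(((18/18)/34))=-289/13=-22.23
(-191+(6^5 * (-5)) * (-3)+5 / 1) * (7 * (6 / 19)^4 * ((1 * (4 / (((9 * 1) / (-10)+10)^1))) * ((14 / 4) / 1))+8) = 123036553392 / 130321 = 944103.82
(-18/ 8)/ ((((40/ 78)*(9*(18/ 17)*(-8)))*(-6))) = -221/ 23040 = -0.01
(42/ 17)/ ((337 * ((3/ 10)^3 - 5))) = -42000/ 28490317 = -0.00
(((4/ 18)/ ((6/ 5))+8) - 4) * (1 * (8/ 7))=904/ 189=4.78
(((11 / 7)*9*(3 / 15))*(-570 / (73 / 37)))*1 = -417582 / 511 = -817.19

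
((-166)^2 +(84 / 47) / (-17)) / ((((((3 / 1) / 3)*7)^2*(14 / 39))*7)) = 429334620 / 1918399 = 223.80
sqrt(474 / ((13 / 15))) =3* sqrt(10270) / 13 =23.39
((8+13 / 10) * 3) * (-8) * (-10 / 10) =1116 / 5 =223.20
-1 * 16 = -16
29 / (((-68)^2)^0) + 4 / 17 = 497 / 17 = 29.24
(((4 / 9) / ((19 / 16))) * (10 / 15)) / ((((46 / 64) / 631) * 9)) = 24.34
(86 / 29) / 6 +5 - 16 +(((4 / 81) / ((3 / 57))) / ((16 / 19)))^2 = -28203379 / 3044304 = -9.26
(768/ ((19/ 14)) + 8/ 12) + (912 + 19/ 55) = 4636373/ 3135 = 1478.91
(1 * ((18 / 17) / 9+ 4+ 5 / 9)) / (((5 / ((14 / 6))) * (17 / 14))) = 14014 / 7803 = 1.80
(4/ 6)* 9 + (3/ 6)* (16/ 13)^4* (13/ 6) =55930/ 6591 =8.49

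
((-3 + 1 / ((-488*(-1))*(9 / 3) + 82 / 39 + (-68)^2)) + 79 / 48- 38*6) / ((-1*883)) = 0.26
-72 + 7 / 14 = -143 / 2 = -71.50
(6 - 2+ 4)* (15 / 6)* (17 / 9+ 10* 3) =5740 / 9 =637.78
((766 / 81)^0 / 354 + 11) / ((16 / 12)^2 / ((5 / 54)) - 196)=-19475 / 312936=-0.06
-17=-17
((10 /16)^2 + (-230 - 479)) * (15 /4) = -680265 /256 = -2657.29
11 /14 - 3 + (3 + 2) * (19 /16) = 417 /112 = 3.72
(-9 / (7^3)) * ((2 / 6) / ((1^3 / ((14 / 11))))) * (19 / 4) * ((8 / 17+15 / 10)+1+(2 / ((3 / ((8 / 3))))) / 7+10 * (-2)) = 682727 / 769692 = 0.89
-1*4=-4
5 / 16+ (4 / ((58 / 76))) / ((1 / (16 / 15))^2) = 655217 / 104400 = 6.28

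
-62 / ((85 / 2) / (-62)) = 90.45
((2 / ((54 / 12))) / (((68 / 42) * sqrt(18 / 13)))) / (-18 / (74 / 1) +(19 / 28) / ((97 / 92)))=175861 * sqrt(26) / 1538874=0.58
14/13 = 1.08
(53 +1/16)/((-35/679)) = -82353/80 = -1029.41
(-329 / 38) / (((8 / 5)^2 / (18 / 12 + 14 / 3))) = -304325 / 14592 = -20.86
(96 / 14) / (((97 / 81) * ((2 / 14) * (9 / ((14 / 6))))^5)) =645657712 / 5727753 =112.72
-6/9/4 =-1/6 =-0.17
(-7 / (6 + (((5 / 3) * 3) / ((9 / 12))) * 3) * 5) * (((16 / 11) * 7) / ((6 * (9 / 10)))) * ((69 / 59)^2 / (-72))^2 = -342805225 / 374281046568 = -0.00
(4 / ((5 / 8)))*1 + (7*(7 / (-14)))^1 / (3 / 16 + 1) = 328 / 95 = 3.45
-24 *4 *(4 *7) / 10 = -1344 / 5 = -268.80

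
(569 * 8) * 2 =9104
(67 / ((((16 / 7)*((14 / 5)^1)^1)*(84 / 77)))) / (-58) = -3685 / 22272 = -0.17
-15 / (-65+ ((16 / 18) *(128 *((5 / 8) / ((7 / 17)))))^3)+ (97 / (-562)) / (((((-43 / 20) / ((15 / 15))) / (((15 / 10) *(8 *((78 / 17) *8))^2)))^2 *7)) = -162377294209015658685776617041 / 1819615811947941117089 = -89237130.80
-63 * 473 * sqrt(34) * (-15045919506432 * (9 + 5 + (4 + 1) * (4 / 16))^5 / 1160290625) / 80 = 23230166950341.82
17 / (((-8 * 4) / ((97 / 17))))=-97 / 32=-3.03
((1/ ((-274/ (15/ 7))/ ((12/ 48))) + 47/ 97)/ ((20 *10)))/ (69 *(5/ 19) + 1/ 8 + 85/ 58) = 197880079/ 1619549034600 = 0.00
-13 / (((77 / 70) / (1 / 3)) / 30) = -1300 / 11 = -118.18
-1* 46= -46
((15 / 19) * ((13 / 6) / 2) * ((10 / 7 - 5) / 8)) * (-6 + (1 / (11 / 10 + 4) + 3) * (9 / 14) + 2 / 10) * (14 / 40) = 0.50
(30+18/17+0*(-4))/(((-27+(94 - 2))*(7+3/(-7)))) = 1848/25415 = 0.07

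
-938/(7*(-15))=134/15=8.93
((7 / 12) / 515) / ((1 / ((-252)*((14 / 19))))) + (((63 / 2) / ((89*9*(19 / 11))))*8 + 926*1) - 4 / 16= 3224714927 / 3483460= 925.72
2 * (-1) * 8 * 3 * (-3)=144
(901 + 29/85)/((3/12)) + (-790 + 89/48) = 11494253/4080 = 2817.22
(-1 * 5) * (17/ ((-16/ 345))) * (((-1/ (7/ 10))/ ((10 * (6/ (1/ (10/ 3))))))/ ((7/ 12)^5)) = -22803120/ 117649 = -193.82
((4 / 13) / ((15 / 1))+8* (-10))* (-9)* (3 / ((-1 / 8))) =-1122912 / 65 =-17275.57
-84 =-84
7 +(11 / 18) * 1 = 137 / 18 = 7.61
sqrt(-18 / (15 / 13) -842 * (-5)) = 14 * sqrt(535) / 5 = 64.76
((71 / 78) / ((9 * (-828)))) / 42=-71 / 24412752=-0.00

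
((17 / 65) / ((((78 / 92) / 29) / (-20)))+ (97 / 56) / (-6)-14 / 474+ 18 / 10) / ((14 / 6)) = -3979863171 / 52335920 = -76.04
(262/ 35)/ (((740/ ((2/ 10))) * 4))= 131/ 259000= 0.00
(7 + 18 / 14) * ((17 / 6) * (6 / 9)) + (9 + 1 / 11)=17146 / 693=24.74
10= 10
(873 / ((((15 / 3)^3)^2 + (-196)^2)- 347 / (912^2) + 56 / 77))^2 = 63795964990036967424 / 244468641830487203777041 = 0.00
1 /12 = 0.08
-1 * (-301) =301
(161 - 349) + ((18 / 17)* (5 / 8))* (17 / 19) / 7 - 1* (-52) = -72307 / 532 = -135.92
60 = 60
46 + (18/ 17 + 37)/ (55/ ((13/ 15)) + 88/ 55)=3349133/ 71893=46.58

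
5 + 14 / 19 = 109 / 19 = 5.74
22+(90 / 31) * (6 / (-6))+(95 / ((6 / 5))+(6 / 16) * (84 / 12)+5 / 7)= 529147 / 5208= 101.60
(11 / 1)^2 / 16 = 121 / 16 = 7.56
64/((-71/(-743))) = 47552/71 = 669.75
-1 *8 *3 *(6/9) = -16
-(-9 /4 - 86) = 88.25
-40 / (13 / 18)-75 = -1695 / 13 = -130.38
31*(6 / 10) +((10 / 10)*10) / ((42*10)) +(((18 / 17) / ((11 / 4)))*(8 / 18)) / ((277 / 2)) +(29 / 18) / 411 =124928774321 / 6706157535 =18.63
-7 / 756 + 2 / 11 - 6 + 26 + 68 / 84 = 174487 / 8316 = 20.98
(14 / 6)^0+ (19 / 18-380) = -6803 / 18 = -377.94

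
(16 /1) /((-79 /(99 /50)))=-792 /1975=-0.40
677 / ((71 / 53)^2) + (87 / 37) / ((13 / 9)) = 918661436 / 2424721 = 378.87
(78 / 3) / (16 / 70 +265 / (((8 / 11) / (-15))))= -7280 / 1530311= -0.00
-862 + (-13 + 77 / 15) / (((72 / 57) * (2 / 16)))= -41032 / 45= -911.82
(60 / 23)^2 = 3600 / 529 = 6.81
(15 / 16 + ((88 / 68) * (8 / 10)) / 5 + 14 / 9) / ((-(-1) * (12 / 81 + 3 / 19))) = 9419079 / 1067600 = 8.82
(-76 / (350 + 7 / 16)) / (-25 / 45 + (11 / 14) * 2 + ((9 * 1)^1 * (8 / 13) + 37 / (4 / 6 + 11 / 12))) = -75088 / 10360223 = -0.01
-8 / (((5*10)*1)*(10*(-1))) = 2 / 125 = 0.02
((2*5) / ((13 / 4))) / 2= 20 / 13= 1.54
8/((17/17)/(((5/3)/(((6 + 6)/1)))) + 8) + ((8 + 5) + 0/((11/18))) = 257/19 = 13.53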